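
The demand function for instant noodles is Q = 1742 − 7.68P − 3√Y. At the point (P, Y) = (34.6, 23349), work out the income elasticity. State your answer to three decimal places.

-0.225

At P = 34.6, Y = 23349: Q = 1017.861.
Holding P constant, ∂Q/∂Y = -3/(2√Y) = -0.00981651.
η_Y = (∂Q/∂Y)·(Y/Q) = -0.00981651 × (23349/1017.861) = -0.225.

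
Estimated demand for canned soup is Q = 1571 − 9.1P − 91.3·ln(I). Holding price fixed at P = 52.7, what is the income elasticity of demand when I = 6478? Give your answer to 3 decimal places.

-0.315

At P = 52.7, I = 6478: Q = 290.166.
Holding P constant, ∂Q/∂I = -91.3/I = -0.0140939.
η_I = (∂Q/∂I)·(I/Q) = -0.0140939 × (6478/290.166) = -0.315.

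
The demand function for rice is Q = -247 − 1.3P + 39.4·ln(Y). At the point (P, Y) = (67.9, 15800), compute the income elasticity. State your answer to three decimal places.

0.863

At P = 67.9, Y = 15800: Q = 45.640.
Holding P constant, ∂Q/∂Y = 39.4/Y = 0.00249367.
η_Y = (∂Q/∂Y)·(Y/Q) = 0.00249367 × (15800/45.640) = 0.863.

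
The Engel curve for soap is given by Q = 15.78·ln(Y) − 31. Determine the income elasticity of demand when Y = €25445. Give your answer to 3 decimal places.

At Y = 25445: Q = 129.077.
dQ/dY = 15.78/Y = 0.000620161 at this income.
η = (dQ/dY)·(Y/Q) = 0.000620161 × (25445/129.077) = 0.122.

0.122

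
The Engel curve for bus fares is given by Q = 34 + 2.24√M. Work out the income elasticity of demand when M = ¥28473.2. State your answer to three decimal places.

At M = 28473.2: Q = 411.978.
dQ/dM = 2.24/(2√M) = 0.00663743 at this income.
η = (dQ/dM)·(M/Q) = 0.00663743 × (28473.2/411.978) = 0.459.

0.459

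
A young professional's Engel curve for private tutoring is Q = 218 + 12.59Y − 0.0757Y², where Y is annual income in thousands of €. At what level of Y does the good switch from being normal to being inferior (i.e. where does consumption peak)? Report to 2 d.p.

83.16

dQ/dY = 12.59 − 0.1514Y.
The good is inferior where dQ/dY < 0. Setting dQ/dY = 0 gives Y = 12.59 / 0.1514 = 83.16.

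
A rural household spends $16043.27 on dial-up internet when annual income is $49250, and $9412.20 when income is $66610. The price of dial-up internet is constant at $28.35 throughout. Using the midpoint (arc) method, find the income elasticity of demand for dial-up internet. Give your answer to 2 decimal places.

With a constant price, Q₁ = 16043.27/28.35 = 565.900 and Q₂ = 9412.20/28.35 = 332.000 (equivalently, work directly with expenditure since P cancels).
Midpoint %ΔQ = (9412.20 − 16043.27)/12727.74 = -0.52099; midpoint %ΔI = (66610 − 49250)/57930 = 0.29967.
η = -0.52099 / 0.29967 = -1.74.

-1.74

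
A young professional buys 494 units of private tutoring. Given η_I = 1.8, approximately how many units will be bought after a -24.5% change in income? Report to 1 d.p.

%ΔQ ≈ η × %ΔI = 1.8 × (-24.5%) = -44.1%.
New Q ≈ 494 × (1 − 0.441) = 276.1.

276.1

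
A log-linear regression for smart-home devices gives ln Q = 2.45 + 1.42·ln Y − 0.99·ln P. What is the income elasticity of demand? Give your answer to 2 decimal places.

1.42

In a log-linear demand, the coefficient on ln Y is the income elasticity.
So η = 1.42.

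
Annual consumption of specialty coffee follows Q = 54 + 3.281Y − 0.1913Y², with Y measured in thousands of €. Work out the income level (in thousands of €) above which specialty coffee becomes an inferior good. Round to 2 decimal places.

8.58

dQ/dY = 3.281 − 0.3826Y.
The good is inferior where dQ/dY < 0. Setting dQ/dY = 0 gives Y = 3.281 / 0.3826 = 8.58.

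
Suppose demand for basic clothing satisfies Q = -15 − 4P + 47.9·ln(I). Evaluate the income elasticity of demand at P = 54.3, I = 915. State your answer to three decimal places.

At P = 54.3, I = 915: Q = 94.426.
Holding P constant, ∂Q/∂I = 47.9/I = 0.0523497.
η_I = (∂Q/∂I)·(I/Q) = 0.0523497 × (915/94.426) = 0.507.

0.507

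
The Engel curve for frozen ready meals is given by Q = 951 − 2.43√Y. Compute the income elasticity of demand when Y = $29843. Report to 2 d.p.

At Y = 29843: Q = 531.214.
dQ/dY = -2.43/(2√Y) = -0.00703323 at this income.
η = (dQ/dY)·(Y/Q) = -0.00703323 × (29843/531.214) = -0.40.

-0.40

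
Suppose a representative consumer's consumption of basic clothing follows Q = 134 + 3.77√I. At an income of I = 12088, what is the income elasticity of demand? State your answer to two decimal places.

0.38

At I = 12088: Q = 548.494.
dQ/dI = 3.77/(2√I) = 0.0171449 at this income.
η = (dQ/dI)·(I/Q) = 0.0171449 × (12088/548.494) = 0.38.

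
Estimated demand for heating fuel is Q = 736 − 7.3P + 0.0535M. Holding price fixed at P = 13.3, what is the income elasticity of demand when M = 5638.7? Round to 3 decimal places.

0.321

At P = 13.3, M = 5638.7: Q = 940.580.
Holding P constant, ∂Q/∂M = 0.0535.
η_M = (∂Q/∂M)·(M/Q) = 0.0535 × (5638.7/940.580) = 0.321.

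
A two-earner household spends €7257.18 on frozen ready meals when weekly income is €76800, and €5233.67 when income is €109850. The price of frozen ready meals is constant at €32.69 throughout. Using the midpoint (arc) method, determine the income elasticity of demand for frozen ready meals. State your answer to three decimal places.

With a constant price, Q₁ = 7257.18/32.69 = 222.000 and Q₂ = 5233.67/32.69 = 160.100 (equivalently, work directly with expenditure since P cancels).
Midpoint %ΔQ = (5233.67 − 7257.18)/6245.43 = -0.32400; midpoint %ΔI = (109850 − 76800)/93325 = 0.35414.
η = -0.32400 / 0.35414 = -0.915.

-0.915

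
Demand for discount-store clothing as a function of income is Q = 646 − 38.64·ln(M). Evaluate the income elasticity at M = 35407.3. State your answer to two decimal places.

At M = 35407.3: Q = 241.259.
dQ/dM = -38.64/M = -0.0010913 at this income.
η = (dQ/dM)·(M/Q) = -0.0010913 × (35407.3/241.259) = -0.16.

-0.16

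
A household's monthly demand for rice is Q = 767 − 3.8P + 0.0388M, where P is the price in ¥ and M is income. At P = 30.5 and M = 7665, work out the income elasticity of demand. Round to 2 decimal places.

0.31

At P = 30.5, M = 7665: Q = 948.502.
Holding P constant, ∂Q/∂M = 0.0388.
η_M = (∂Q/∂M)·(M/Q) = 0.0388 × (7665/948.502) = 0.31.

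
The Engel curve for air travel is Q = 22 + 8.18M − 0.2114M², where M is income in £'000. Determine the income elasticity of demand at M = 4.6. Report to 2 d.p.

At M = 4.6: Q = 55.1548.
dQ/dM = 8.18 − 0.4228M = 6.23512.
η = (dQ/dM)·(M/Q) = 6.23512 × (4.6/55.1548) = 0.52.

0.52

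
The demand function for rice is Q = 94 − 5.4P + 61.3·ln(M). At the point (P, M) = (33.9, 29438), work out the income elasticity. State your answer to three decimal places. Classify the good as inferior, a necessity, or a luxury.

At P = 33.9, M = 29438: Q = 541.720.
Holding P constant, ∂Q/∂M = 61.3/M = 0.00208234.
η_M = (∂Q/∂M)·(M/Q) = 0.00208234 × (29438/541.720) = 0.113.
Since 0 < η < 1, this is a necessity.

0.113 (necessity)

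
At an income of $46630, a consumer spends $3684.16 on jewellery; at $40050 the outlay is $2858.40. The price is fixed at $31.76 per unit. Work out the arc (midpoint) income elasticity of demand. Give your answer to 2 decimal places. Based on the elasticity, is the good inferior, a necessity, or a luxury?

With a constant price, Q₁ = 3684.16/31.76 = 116.000 and Q₂ = 2858.40/31.76 = 90.000 (equivalently, work directly with expenditure since P cancels).
Midpoint %ΔQ = (2858.40 − 3684.16)/3271.28 = -0.25243; midpoint %ΔI = (40050 − 46630)/43340 = -0.15182.
η = -0.25243 / -0.15182 = 1.66.
η > 1 ⇒ luxury.

1.66 (luxury)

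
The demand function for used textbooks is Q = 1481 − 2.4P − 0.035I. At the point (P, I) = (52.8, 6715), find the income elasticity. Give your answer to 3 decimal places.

At P = 52.8, I = 6715: Q = 1119.255.
Holding P constant, ∂Q/∂I = −0.035.
η_I = (∂Q/∂I)·(I/Q) = -0.035 × (6715/1119.255) = -0.210.

-0.210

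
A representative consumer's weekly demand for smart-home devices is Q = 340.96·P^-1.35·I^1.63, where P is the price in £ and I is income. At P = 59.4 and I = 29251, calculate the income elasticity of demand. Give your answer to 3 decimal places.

For a multiplicative demand Q = A·P^α·I^β, the income elasticity is β everywhere.
Here β = 1.63, so η = 1.630.

1.630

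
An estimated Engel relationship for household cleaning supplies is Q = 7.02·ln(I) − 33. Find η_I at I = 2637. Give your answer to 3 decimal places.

0.315

At I = 2637: Q = 22.299.
dQ/dI = 7.02/I = 0.00266212 at this income.
η = (dQ/dI)·(I/Q) = 0.00266212 × (2637/22.299) = 0.315.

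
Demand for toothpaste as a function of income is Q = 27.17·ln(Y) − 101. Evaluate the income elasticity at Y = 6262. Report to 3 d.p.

At Y = 6262: Q = 136.527.
dQ/dY = 27.17/Y = 0.00433887 at this income.
η = (dQ/dY)·(Y/Q) = 0.00433887 × (6262/136.527) = 0.199.

0.199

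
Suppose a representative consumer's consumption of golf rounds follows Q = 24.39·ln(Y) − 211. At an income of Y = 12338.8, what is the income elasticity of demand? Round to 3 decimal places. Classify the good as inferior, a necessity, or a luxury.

At Y = 12338.8: Q = 18.766.
dQ/dY = 24.39/Y = 0.00197669 at this income.
η = (dQ/dY)·(Y/Q) = 0.00197669 × (12338.8/18.766) = 1.300.
Since η > 1, the good is a luxury.

1.300 (luxury)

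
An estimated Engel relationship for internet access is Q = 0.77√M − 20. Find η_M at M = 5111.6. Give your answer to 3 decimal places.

0.785

At M = 5111.6: Q = 35.051.
dQ/dM = 0.77/(2√M) = 0.00538496 at this income.
η = (dQ/dM)·(M/Q) = 0.00538496 × (5111.6/35.051) = 0.785.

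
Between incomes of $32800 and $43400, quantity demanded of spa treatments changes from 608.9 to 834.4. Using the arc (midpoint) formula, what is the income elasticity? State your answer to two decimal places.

ΔQ = 834.4 − 608.9 = 225.5; midpoint Q̄ = (608.9 + 834.4)/2 = 721.65.
ΔI = 43400 − 32800 = 10600; midpoint Ī = (32800 + 43400)/2 = 38100.
η = (ΔQ/Q̄) ÷ (ΔI/Ī) = (225.5/721.65) ÷ (10600/38100) = 1.12.

1.12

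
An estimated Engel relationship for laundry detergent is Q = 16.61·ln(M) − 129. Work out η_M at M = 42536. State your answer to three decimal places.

At M = 42536: Q = 48.031.
dQ/dM = 16.61/M = 0.000390493 at this income.
η = (dQ/dM)·(M/Q) = 0.000390493 × (42536/48.031) = 0.346.

0.346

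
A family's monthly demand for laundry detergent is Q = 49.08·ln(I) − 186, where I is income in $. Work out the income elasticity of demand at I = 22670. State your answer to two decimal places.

0.16

At I = 22670: Q = 306.213.
dQ/dI = 49.08/I = 0.00216498 at this income.
η = (dQ/dI)·(I/Q) = 0.00216498 × (22670/306.213) = 0.16.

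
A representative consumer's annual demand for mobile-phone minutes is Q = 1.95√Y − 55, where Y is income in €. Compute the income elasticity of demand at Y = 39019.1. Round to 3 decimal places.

At Y = 39019.1: Q = 330.188.
dQ/dY = 1.95/(2√Y) = 0.0049359 at this income.
η = (dQ/dY)·(Y/Q) = 0.0049359 × (39019.1/330.188) = 0.583.

0.583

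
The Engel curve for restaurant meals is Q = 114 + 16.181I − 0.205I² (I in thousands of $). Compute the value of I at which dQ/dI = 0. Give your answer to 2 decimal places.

dQ/dI = 16.181 − 0.41I.
The good is inferior where dQ/dI < 0. Setting dQ/dI = 0 gives I = 16.181 / 0.41 = 39.47.

39.47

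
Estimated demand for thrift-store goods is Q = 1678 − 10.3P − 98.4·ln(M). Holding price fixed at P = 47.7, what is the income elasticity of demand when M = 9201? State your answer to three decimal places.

-0.341

At P = 47.7, M = 9201: Q = 288.587.
Holding P constant, ∂Q/∂M = -98.4/M = -0.0106945.
η_M = (∂Q/∂M)·(M/Q) = -0.0106945 × (9201/288.587) = -0.341.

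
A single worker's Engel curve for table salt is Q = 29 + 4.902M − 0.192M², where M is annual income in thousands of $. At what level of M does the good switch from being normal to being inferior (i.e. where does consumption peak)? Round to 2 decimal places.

12.77

dQ/dM = 4.902 − 0.384M.
The good is inferior where dQ/dM < 0. Setting dQ/dM = 0 gives M = 4.902 / 0.384 = 12.77.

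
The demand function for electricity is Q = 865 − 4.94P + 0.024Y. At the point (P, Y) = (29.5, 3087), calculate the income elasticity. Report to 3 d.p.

0.093

At P = 29.5, Y = 3087: Q = 793.358.
Holding P constant, ∂Q/∂Y = 0.024.
η_Y = (∂Q/∂Y)·(Y/Q) = 0.024 × (3087/793.358) = 0.093.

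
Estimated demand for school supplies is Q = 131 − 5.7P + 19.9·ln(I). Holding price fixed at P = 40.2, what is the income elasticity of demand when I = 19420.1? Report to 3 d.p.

At P = 40.2, I = 19420.1: Q = 98.354.
Holding P constant, ∂Q/∂I = 19.9/I = 0.00102471.
η_I = (∂Q/∂I)·(I/Q) = 0.00102471 × (19420.1/98.354) = 0.202.

0.202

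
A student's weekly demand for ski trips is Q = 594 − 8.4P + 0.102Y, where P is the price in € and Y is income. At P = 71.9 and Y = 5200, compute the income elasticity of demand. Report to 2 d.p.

At P = 71.9, Y = 5200: Q = 520.440.
Holding P constant, ∂Q/∂Y = 0.102.
η_Y = (∂Q/∂Y)·(Y/Q) = 0.102 × (5200/520.440) = 1.02.

1.02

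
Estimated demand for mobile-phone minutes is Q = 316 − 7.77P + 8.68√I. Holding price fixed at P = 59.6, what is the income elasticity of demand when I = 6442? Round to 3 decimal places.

At P = 59.6, I = 6442: Q = 549.583.
Holding P constant, ∂Q/∂I = 8.68/(2√I) = 0.0540729.
η_I = (∂Q/∂I)·(I/Q) = 0.0540729 × (6442/549.583) = 0.634.

0.634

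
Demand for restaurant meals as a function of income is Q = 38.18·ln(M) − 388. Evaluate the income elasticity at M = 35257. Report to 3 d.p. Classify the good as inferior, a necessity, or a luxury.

3.246 (luxury)

At M = 35257: Q = 11.761.
dQ/dM = 38.18/M = 0.00108291 at this income.
η = (dQ/dM)·(M/Q) = 0.00108291 × (35257/11.761) = 3.246.
Since η > 1, the good is a luxury.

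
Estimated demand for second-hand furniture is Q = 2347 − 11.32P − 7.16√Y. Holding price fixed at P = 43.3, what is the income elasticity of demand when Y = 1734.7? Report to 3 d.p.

-0.096

At P = 43.3, Y = 1734.7: Q = 1558.632.
Holding P constant, ∂Q/∂Y = -7.16/(2√Y) = -0.0859549.
η_Y = (∂Q/∂Y)·(Y/Q) = -0.0859549 × (1734.7/1558.632) = -0.096.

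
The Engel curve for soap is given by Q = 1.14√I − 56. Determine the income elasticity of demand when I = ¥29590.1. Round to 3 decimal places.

0.700

At I = 29590.1: Q = 140.100.
dQ/dI = 1.14/(2√I) = 0.00331361 at this income.
η = (dQ/dI)·(I/Q) = 0.00331361 × (29590.1/140.100) = 0.700.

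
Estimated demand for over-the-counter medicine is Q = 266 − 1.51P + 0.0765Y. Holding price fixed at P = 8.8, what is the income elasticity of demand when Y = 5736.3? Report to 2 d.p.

0.63

At P = 8.8, Y = 5736.3: Q = 691.539.
Holding P constant, ∂Q/∂Y = 0.0765.
η_Y = (∂Q/∂Y)·(Y/Q) = 0.0765 × (5736.3/691.539) = 0.63.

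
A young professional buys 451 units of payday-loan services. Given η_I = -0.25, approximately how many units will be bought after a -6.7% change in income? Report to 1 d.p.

458.6

%ΔQ ≈ η × %ΔI = -0.25 × (-6.7%) = 1.675%.
New Q ≈ 451 × (1 + 0.01675) = 458.6.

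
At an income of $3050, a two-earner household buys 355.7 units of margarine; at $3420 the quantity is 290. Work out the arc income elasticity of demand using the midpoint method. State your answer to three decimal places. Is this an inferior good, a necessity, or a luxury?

ΔQ = 290 − 355.7 = -65.7; midpoint Q̄ = (355.7 + 290)/2 = 322.85.
ΔI = 3420 − 3050 = 370; midpoint Ī = (3050 + 3420)/2 = 3235.
η = (ΔQ/Q̄) ÷ (ΔI/Ī) = (-65.7/322.85) ÷ (370/3235) = -1.779.
η < 0 ⇒ inferior good.

-1.779 (inferior good)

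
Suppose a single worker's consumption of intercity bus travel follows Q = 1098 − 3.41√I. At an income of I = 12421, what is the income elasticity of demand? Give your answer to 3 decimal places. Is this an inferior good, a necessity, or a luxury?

At I = 12421: Q = 717.957.
dQ/dI = -3.41/(2√I) = -0.0152984 at this income.
η = (dQ/dI)·(I/Q) = -0.0152984 × (12421/717.957) = -0.265.
Since η < 0, the good is an inferior good.

-0.265 (inferior good)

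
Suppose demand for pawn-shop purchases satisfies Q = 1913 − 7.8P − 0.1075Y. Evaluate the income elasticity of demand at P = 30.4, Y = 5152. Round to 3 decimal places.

-0.494

At P = 30.4, Y = 5152: Q = 1122.040.
Holding P constant, ∂Q/∂Y = −0.1075.
η_Y = (∂Q/∂Y)·(Y/Q) = -0.1075 × (5152/1122.040) = -0.494.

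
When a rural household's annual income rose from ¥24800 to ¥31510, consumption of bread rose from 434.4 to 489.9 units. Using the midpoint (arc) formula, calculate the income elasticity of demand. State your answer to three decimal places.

0.504

ΔQ = 489.9 − 434.4 = 55.5; midpoint Q̄ = (434.4 + 489.9)/2 = 462.15.
ΔI = 31510 − 24800 = 6710; midpoint Ī = (24800 + 31510)/2 = 28155.
η = (ΔQ/Q̄) ÷ (ΔI/Ī) = (55.5/462.15) ÷ (6710/28155) = 0.504.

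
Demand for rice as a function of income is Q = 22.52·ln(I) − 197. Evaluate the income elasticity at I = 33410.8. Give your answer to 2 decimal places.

0.60

At I = 33410.8: Q = 37.583.
dQ/dI = 22.52/I = 0.000674034 at this income.
η = (dQ/dI)·(I/Q) = 0.000674034 × (33410.8/37.583) = 0.60.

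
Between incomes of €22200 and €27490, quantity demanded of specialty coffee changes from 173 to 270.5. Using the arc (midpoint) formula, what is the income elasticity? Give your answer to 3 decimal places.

2.065

ΔQ = 270.5 − 173 = 97.5; midpoint Q̄ = (173 + 270.5)/2 = 221.75.
ΔI = 27490 − 22200 = 5290; midpoint Ī = (22200 + 27490)/2 = 24845.
η = (ΔQ/Q̄) ÷ (ΔI/Ī) = (97.5/221.75) ÷ (5290/24845) = 2.065.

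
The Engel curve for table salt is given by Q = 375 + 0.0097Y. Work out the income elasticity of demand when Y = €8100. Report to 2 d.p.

At Y = 8100: Q = 453.570.
dQ/dY = 0.0097.
η = (dQ/dY)·(Y/Q) = 0.0097 × (8100/453.570) = 0.17.

0.17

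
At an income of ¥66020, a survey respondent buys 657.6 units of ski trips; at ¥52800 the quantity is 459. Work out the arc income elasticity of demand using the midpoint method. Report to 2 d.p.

ΔQ = 459 − 657.6 = -198.6; midpoint Q̄ = (657.6 + 459)/2 = 558.3.
ΔI = 52800 − 66020 = -13220; midpoint Ī = (66020 + 52800)/2 = 59410.
η = (ΔQ/Q̄) ÷ (ΔI/Ī) = (-198.6/558.3) ÷ (-13220/59410) = 1.60.

1.60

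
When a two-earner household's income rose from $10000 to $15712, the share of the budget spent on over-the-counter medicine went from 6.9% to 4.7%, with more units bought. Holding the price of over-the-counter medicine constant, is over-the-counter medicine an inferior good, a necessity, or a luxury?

necessity

Quantity rises but the budget share falls as income rises, so 0 < η < 1.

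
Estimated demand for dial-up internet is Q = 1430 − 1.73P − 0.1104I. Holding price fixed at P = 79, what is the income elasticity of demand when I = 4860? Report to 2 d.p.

-0.71

At P = 79, I = 4860: Q = 756.786.
Holding P constant, ∂Q/∂I = −0.1104.
η_I = (∂Q/∂I)·(I/Q) = -0.1104 × (4860/756.786) = -0.71.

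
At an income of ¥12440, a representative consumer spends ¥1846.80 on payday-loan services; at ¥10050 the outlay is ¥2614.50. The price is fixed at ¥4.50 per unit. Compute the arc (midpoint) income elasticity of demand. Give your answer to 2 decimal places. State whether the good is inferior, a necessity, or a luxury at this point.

With a constant price, Q₁ = 1846.80/4.50 = 410.400 and Q₂ = 2614.50/4.50 = 581.000 (equivalently, work directly with expenditure since P cancels).
Midpoint %ΔQ = (2614.50 − 1846.80)/2230.65 = 0.34416; midpoint %ΔI = (10050 − 12440)/11245 = -0.21254.
η = 0.34416 / -0.21254 = -1.62.
η < 0 ⇒ inferior good.

-1.62 (inferior good)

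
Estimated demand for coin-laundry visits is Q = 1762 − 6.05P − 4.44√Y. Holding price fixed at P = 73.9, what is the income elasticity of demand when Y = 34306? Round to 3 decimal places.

-0.835

At P = 73.9, Y = 34306: Q = 492.534.
Holding P constant, ∂Q/∂Y = -4.44/(2√Y) = -0.0119858.
η_Y = (∂Q/∂Y)·(Y/Q) = -0.0119858 × (34306/492.534) = -0.835.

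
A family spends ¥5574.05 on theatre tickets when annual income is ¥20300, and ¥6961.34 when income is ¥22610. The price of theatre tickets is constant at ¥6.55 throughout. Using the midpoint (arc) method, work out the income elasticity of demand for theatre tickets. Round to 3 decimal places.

2.056

With a constant price, Q₁ = 5574.05/6.55 = 851.000 and Q₂ = 6961.34/6.55 = 1062.800 (equivalently, work directly with expenditure since P cancels).
Midpoint %ΔQ = (6961.34 − 5574.05)/6267.70 = 0.22134; midpoint %ΔI = (22610 − 20300)/21455 = 0.10767.
η = 0.22134 / 0.10767 = 2.056.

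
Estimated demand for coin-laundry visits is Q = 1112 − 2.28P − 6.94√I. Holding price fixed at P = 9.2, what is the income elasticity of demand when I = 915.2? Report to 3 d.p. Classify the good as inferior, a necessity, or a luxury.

At P = 9.2, I = 915.2: Q = 881.073.
Holding P constant, ∂Q/∂I = -6.94/(2√I) = -0.114702.
η_I = (∂Q/∂I)·(I/Q) = -0.114702 × (915.2/881.073) = -0.119.
Since η < 0, this is an inferior good.

-0.119 (inferior good)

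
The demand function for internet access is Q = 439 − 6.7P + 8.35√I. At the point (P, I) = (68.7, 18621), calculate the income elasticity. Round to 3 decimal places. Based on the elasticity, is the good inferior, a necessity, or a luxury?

At P = 68.7, I = 18621: Q = 1118.141.
Holding P constant, ∂Q/∂I = 8.35/(2√I) = 0.0305953.
η_I = (∂Q/∂I)·(I/Q) = 0.0305953 × (18621/1118.141) = 0.510.
Since 0 < η < 1, this is a necessity.

0.510 (necessity)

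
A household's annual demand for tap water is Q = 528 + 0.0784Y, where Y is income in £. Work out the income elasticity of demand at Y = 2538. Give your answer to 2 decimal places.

At Y = 2538: Q = 726.979.
dQ/dY = 0.0784.
η = (dQ/dY)·(Y/Q) = 0.0784 × (2538/726.979) = 0.27.

0.27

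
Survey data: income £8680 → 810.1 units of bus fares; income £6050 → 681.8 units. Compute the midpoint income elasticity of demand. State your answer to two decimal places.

ΔQ = 681.8 − 810.1 = -128.3; midpoint Q̄ = (810.1 + 681.8)/2 = 745.95.
ΔI = 6050 − 8680 = -2630; midpoint Ī = (8680 + 6050)/2 = 7365.
η = (ΔQ/Q̄) ÷ (ΔI/Ī) = (-128.3/745.95) ÷ (-2630/7365) = 0.48.

0.48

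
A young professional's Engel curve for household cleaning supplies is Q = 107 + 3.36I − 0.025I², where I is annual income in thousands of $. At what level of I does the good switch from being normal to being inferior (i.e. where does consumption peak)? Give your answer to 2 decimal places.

dQ/dI = 3.36 − 0.05I.
The good is inferior where dQ/dI < 0. Setting dQ/dI = 0 gives I = 3.36 / 0.05 = 67.20.

67.20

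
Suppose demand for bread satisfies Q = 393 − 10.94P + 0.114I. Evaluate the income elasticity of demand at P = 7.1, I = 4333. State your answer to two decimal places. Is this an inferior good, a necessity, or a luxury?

At P = 7.1, I = 4333: Q = 809.288.
Holding P constant, ∂Q/∂I = 0.114.
η_I = (∂Q/∂I)·(I/Q) = 0.114 × (4333/809.288) = 0.61.
Since 0 < η < 1, this is a necessity.

0.61 (necessity)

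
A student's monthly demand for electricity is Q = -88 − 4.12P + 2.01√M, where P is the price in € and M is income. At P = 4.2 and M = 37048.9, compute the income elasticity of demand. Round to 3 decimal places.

At P = 4.2, M = 37048.9: Q = 281.583.
Holding P constant, ∂Q/∂M = 2.01/(2√M) = 0.0052213.
η_M = (∂Q/∂M)·(M/Q) = 0.0052213 × (37048.9/281.583) = 0.687.

0.687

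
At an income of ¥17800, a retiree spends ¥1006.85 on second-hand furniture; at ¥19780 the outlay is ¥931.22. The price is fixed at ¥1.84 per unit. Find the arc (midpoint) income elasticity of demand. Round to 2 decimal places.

-0.74

With a constant price, Q₁ = 1006.85/1.84 = 547.201 and Q₂ = 931.22/1.84 = 506.098 (equivalently, work directly with expenditure since P cancels).
Midpoint %ΔQ = (931.22 − 1006.85)/969.04 = -0.07805; midpoint %ΔI = (19780 − 17800)/18790 = 0.10538.
η = -0.07805 / 0.10538 = -0.74.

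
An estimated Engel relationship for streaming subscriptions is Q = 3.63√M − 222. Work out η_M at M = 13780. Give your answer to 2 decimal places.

At M = 13780: Q = 204.119.
dQ/dM = 3.63/(2√M) = 0.0154615 at this income.
η = (dQ/dM)·(M/Q) = 0.0154615 × (13780/204.119) = 1.04.

1.04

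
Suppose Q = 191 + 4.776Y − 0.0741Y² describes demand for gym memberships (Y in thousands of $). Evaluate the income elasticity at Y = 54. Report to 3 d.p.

At Y = 54: Q = 232.8284.
dQ/dY = 4.776 − 0.1482Y = -3.22680.
η = (dQ/dY)·(Y/Q) = -3.22680 × (54/232.8284) = -0.748.

-0.748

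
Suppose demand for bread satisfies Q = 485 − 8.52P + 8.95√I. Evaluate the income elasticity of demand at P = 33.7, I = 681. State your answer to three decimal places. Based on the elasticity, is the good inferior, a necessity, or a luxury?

0.271 (necessity)

At P = 33.7, I = 681: Q = 431.435.
Holding P constant, ∂Q/∂I = 8.95/(2√I) = 0.171482.
η_I = (∂Q/∂I)·(I/Q) = 0.171482 × (681/431.435) = 0.271.
Since 0 < η < 1, this is a necessity.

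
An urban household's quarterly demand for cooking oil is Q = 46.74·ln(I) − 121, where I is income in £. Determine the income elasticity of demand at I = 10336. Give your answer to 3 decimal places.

At I = 10336: Q = 311.036.
dQ/dI = 46.74/I = 0.00452206 at this income.
η = (dQ/dI)·(I/Q) = 0.00452206 × (10336/311.036) = 0.150.

0.150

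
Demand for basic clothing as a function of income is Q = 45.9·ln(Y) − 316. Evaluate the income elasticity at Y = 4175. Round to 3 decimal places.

At Y = 4175: Q = 66.662.
dQ/dY = 45.9/Y = 0.010994 at this income.
η = (dQ/dY)·(Y/Q) = 0.010994 × (4175/66.662) = 0.689.

0.689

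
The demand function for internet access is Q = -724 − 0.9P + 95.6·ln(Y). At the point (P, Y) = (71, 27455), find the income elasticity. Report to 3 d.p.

At P = 71, Y = 27455: Q = 189.161.
Holding P constant, ∂Q/∂Y = 95.6/Y = 0.00348206.
η_Y = (∂Q/∂Y)·(Y/Q) = 0.00348206 × (27455/189.161) = 0.505.

0.505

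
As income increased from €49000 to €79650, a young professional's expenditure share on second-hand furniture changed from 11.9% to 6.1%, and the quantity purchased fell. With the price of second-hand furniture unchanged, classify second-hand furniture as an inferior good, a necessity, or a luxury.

inferior good

Quantity demanded falls as income rises, so η < 0.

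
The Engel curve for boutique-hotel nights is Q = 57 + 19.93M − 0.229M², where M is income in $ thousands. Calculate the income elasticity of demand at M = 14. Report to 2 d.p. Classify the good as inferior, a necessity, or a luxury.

At M = 14: Q = 291.1360.
dQ/dM = 19.93 − 0.458M = 13.51800.
η = (dQ/dM)·(M/Q) = 13.51800 × (14/291.1360) = 0.65.
0 < η < 1 ⇒ necessity.

0.65 (necessity)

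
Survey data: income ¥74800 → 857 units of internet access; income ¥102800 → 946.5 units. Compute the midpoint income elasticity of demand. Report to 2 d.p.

0.31

ΔQ = 946.5 − 857 = 89.5; midpoint Q̄ = (857 + 946.5)/2 = 901.75.
ΔI = 102800 − 74800 = 28000; midpoint Ī = (74800 + 102800)/2 = 88800.
η = (ΔQ/Q̄) ÷ (ΔI/Ī) = (89.5/901.75) ÷ (28000/88800) = 0.31.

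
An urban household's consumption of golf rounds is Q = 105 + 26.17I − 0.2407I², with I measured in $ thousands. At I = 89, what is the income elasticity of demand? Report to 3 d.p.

-2.813

At I = 89: Q = 527.5453.
dQ/dI = 26.17 − 0.4814I = -16.67460.
η = (dQ/dI)·(I/Q) = -16.67460 × (89/527.5453) = -2.813.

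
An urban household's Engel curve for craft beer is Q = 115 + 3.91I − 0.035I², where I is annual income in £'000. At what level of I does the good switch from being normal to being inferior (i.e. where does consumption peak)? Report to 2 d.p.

dQ/dI = 3.91 − 0.07I.
The good is inferior where dQ/dI < 0. Setting dQ/dI = 0 gives I = 3.91 / 0.07 = 55.86.

55.86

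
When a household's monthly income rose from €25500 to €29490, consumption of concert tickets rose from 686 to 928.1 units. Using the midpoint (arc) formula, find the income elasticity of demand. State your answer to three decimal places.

ΔQ = 928.1 − 686 = 242.1; midpoint Q̄ = (686 + 928.1)/2 = 807.05.
ΔI = 29490 − 25500 = 3990; midpoint Ī = (25500 + 29490)/2 = 27495.
η = (ΔQ/Q̄) ÷ (ΔI/Ī) = (242.1/807.05) ÷ (3990/27495) = 2.067.

2.067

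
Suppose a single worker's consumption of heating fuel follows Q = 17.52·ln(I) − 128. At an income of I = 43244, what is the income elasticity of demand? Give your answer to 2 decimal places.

0.30

At I = 43244: Q = 59.019.
dQ/dI = 17.52/I = 0.000405143 at this income.
η = (dQ/dI)·(I/Q) = 0.000405143 × (43244/59.019) = 0.30.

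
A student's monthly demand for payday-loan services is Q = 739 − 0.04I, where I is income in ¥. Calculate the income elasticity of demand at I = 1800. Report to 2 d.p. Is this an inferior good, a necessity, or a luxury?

-0.11 (inferior good)

At I = 1800: Q = 667.000.
dQ/dI = −0.04.
η = (dQ/dI)·(I/Q) = -0.04 × (1800/667.000) = -0.11.
Since η < 0, the good is an inferior good.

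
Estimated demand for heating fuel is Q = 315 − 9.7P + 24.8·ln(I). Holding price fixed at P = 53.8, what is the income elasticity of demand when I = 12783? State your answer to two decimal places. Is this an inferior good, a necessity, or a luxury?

At P = 53.8, I = 12783: Q = 27.646.
Holding P constant, ∂Q/∂I = 24.8/I = 0.00194008.
η_I = (∂Q/∂I)·(I/Q) = 0.00194008 × (12783/27.646) = 0.90.
Since 0 < η < 1, this is a necessity.

0.90 (necessity)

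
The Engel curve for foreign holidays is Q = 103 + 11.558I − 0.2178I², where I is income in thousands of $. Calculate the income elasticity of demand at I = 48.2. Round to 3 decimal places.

-2.952

At I = 48.2: Q = 154.0939.
dQ/dI = 11.558 − 0.4356I = -9.43792.
η = (dQ/dI)·(I/Q) = -9.43792 × (48.2/154.0939) = -2.952.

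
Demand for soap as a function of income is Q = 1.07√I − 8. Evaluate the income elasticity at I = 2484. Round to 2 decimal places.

At I = 2484: Q = 45.329.
dQ/dI = 1.07/(2√I) = 0.0107344 at this income.
η = (dQ/dI)·(I/Q) = 0.0107344 × (2484/45.329) = 0.59.

0.59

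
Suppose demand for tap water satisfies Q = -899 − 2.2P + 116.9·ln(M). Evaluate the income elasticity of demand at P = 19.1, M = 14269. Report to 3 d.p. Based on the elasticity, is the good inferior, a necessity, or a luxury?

At P = 19.1, M = 14269: Q = 177.227.
Holding P constant, ∂Q/∂M = 116.9/M = 0.00819259.
η_M = (∂Q/∂M)·(M/Q) = 0.00819259 × (14269/177.227) = 0.660.
Since 0 < η < 1, this is a necessity.

0.660 (necessity)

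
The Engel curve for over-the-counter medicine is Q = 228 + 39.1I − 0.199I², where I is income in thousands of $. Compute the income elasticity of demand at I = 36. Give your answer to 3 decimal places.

0.647

At I = 36: Q = 1377.6960.
dQ/dI = 39.1 − 0.398I = 24.77200.
η = (dQ/dI)·(I/Q) = 24.77200 × (36/1377.6960) = 0.647.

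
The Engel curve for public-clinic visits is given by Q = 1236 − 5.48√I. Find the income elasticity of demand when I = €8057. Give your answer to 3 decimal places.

At I = 8057: Q = 744.111.
dQ/dI = -5.48/(2√I) = -0.0305256 at this income.
η = (dQ/dI)·(I/Q) = -0.0305256 × (8057/744.111) = -0.331.

-0.331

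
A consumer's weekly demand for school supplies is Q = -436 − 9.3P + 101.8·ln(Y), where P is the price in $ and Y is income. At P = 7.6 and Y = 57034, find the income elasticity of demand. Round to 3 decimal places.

0.167

At P = 7.6, Y = 57034: Q = 608.173.
Holding P constant, ∂Q/∂Y = 101.8/Y = 0.0017849.
η_Y = (∂Q/∂Y)·(Y/Q) = 0.0017849 × (57034/608.173) = 0.167.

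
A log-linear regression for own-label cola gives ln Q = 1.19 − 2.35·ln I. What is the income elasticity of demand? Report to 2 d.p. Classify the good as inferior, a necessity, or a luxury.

In a log-linear demand, the coefficient on ln I is the income elasticity.
So η = -2.35.
η < 0 ⇒ inferior good.

-2.35 (inferior good)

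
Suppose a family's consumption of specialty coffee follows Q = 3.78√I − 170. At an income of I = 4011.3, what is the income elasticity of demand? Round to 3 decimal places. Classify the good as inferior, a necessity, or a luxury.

At I = 4011.3: Q = 69.406.
dQ/dI = 3.78/(2√I) = 0.0298414 at this income.
η = (dQ/dI)·(I/Q) = 0.0298414 × (4011.3/69.406) = 1.725.
Since η > 1, the good is a luxury.

1.725 (luxury)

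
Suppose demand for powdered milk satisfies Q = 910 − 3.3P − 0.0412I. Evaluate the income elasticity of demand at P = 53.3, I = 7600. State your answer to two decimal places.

At P = 53.3, I = 7600: Q = 420.990.
Holding P constant, ∂Q/∂I = −0.0412.
η_I = (∂Q/∂I)·(I/Q) = -0.0412 × (7600/420.990) = -0.74.

-0.74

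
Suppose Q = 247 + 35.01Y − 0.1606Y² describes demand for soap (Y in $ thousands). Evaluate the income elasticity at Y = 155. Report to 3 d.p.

-1.262

At Y = 155: Q = 1815.1350.
dQ/dY = 35.01 − 0.3212Y = -14.77600.
η = (dQ/dY)·(Y/Q) = -14.77600 × (155/1815.1350) = -1.262.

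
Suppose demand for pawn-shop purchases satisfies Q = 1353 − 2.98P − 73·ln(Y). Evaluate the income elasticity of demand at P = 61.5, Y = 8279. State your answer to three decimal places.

-0.143

At P = 61.5, Y = 8279: Q = 511.162.
Holding P constant, ∂Q/∂Y = -73/Y = -0.00881749.
η_Y = (∂Q/∂Y)·(Y/Q) = -0.00881749 × (8279/511.162) = -0.143.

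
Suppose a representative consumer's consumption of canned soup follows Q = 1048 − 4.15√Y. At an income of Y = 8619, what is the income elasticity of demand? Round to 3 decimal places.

-0.291

At Y = 8619: Q = 662.720.
dQ/dY = -4.15/(2√Y) = -0.0223506 at this income.
η = (dQ/dY)·(Y/Q) = -0.0223506 × (8619/662.720) = -0.291.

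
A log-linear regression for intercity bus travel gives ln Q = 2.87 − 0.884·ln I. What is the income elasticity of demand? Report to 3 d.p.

In a log-linear demand, the coefficient on ln I is the income elasticity.
So η = -0.884.

-0.884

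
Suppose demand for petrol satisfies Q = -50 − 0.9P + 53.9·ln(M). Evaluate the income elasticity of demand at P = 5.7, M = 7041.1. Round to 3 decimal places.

At P = 5.7, M = 7041.1: Q = 422.398.
Holding P constant, ∂Q/∂M = 53.9/M = 0.00765505.
η_M = (∂Q/∂M)·(M/Q) = 0.00765505 × (7041.1/422.398) = 0.128.

0.128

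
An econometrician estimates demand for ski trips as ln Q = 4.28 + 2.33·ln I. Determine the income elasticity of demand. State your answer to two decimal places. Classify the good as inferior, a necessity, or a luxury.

In a log-linear demand, the coefficient on ln I is the income elasticity.
So η = 2.33.
η > 1 ⇒ luxury.

2.33 (luxury)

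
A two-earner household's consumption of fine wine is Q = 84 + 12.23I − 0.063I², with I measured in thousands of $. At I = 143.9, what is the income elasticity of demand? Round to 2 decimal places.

-1.57

At I = 143.9: Q = 539.3428.
dQ/dI = 12.23 − 0.126I = -5.90140.
η = (dQ/dI)·(I/Q) = -5.90140 × (143.9/539.3428) = -1.57.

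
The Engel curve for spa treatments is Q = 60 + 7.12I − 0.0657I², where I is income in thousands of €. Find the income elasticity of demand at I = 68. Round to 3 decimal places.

At I = 68: Q = 240.3632.
dQ/dI = 7.12 − 0.1314I = -1.81520.
η = (dQ/dI)·(I/Q) = -1.81520 × (68/240.3632) = -0.514.

-0.514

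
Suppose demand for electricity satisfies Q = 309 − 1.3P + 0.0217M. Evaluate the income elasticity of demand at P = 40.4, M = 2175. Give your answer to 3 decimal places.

At P = 40.4, M = 2175: Q = 303.678.
Holding P constant, ∂Q/∂M = 0.0217.
η_M = (∂Q/∂M)·(M/Q) = 0.0217 × (2175/303.678) = 0.155.

0.155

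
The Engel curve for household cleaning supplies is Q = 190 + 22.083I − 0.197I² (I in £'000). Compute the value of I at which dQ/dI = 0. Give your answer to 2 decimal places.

dQ/dI = 22.083 − 0.394I.
The good is inferior where dQ/dI < 0. Setting dQ/dI = 0 gives I = 22.083 / 0.394 = 56.05.

56.05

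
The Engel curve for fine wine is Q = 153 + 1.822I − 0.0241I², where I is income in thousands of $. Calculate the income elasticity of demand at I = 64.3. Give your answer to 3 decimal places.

-0.482

At I = 64.3: Q = 170.5134.
dQ/dI = 1.822 − 0.0482I = -1.27726.
η = (dQ/dI)·(I/Q) = -1.27726 × (64.3/170.5134) = -0.482.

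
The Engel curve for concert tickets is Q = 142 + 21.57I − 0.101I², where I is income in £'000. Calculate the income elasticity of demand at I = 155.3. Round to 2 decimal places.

At I = 155.3: Q = 1055.8939.
dQ/dI = 21.57 − 0.202I = -9.80060.
η = (dQ/dI)·(I/Q) = -9.80060 × (155.3/1055.8939) = -1.44.

-1.44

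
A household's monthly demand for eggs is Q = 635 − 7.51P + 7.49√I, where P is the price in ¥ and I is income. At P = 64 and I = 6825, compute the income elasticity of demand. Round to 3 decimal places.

0.400

At P = 64, I = 6825: Q = 773.136.
Holding P constant, ∂Q/∂I = 7.49/(2√I) = 0.0453315.
η_I = (∂Q/∂I)·(I/Q) = 0.0453315 × (6825/773.136) = 0.400.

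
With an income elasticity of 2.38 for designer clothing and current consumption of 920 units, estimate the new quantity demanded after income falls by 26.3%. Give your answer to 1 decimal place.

%ΔQ ≈ η × %ΔI = 2.38 × (-26.3%) = -62.594%.
New Q ≈ 920 × (1 − 0.62594) = 344.1.

344.1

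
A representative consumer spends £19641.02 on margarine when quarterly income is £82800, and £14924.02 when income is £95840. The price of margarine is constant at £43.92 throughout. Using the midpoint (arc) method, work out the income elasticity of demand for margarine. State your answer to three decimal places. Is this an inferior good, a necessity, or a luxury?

With a constant price, Q₁ = 19641.02/43.92 = 447.200 and Q₂ = 14924.02/43.92 = 339.800 (equivalently, work directly with expenditure since P cancels).
Midpoint %ΔQ = (14924.02 − 19641.02)/17282.52 = -0.27293; midpoint %ΔI = (95840 − 82800)/89320 = 0.14599.
η = -0.27293 / 0.14599 = -1.870.
η < 0 ⇒ inferior good.

-1.870 (inferior good)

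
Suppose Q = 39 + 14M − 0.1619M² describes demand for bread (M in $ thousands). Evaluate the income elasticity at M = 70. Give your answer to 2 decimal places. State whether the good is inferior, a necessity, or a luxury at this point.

-2.69 (inferior good)

At M = 70: Q = 225.6900.
dQ/dM = 14 − 0.3238M = -8.66600.
η = (dQ/dM)·(M/Q) = -8.66600 × (70/225.6900) = -2.69.
η < 0 ⇒ inferior good.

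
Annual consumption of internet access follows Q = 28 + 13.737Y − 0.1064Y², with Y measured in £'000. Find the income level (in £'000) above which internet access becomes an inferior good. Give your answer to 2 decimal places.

dQ/dY = 13.737 − 0.2128Y.
The good is inferior where dQ/dY < 0. Setting dQ/dY = 0 gives Y = 13.737 / 0.2128 = 64.55.

64.55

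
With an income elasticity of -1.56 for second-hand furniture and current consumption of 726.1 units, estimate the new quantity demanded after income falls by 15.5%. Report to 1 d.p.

901.7

%ΔQ ≈ η × %ΔI = -1.56 × (-15.5%) = 24.18%.
New Q ≈ 726.1 × (1 + 0.2418) = 901.7.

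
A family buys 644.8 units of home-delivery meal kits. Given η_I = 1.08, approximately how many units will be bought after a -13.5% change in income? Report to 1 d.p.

550.8

%ΔQ ≈ η × %ΔI = 1.08 × (-13.5%) = -14.58%.
New Q ≈ 644.8 × (1 − 0.1458) = 550.8.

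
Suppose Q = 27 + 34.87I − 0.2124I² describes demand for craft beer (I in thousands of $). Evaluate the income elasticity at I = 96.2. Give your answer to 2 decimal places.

-0.41

At I = 96.2: Q = 1415.8509.
dQ/dI = 34.87 − 0.4248I = -5.99576.
η = (dQ/dI)·(I/Q) = -5.99576 × (96.2/1415.8509) = -0.41.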